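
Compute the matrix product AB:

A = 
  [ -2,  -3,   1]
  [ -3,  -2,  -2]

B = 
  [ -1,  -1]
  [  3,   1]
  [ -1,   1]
AB = 
  [ -8,   0]
  [ -1,  -1]

A is 2×3 and B is 3×2, so AB is 2×2. Each entry is (row of A)·(column of B):
AB[1,1] = (-2)(-1) + (-3)(3) + (1)(-1) = -8
AB[1,2] = (-2)(-1) + (-3)(1) + (1)(1) = 0
AB[2,1] = (-3)(-1) + (-2)(3) + (-2)(-1) = -1
AB[2,2] = (-3)(-1) + (-2)(1) + (-2)(1) = -1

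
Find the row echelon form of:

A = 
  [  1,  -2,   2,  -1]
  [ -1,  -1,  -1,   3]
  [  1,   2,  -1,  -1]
Row operations:
R2 → R2 + (1)·R1
R3 → R3 - (1)·R1
R3 → R3 + (4/3)·R2

Resulting echelon form:
REF = 
  [   1,   -2,    2,   -1]
  [   0,   -3,    1,    2]
  [   0,    0, -5/3,  8/3]

Rank = 3 (number of non-zero pivot rows).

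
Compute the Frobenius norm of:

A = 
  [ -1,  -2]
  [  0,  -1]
||A||_F = 2.449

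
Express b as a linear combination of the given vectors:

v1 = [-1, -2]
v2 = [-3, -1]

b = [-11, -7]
c1 = 2, c2 = 3

b = 2·v1 + 3·v2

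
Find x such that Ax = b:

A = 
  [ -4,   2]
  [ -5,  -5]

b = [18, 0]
Row reduce the augmented matrix [A|b]:
R2 → R2 - (5/4)·R1
REF = 
  [   -4,     2,    18]
  [    0, -15/2, -45/2]

Back-substitution:
x₂ = (-45/2) / (-15/2) = 3
x₁ = (18 - (2)(3)) / (-4) = -3

x = [-3, 3]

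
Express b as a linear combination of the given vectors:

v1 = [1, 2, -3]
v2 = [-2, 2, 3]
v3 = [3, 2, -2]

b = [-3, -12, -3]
c1 = 0, c2 = -3, c3 = -3

b = 0·v1 + -3·v2 + -3·v3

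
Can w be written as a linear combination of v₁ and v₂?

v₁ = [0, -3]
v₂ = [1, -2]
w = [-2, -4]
Yes

Form the augmented matrix and row-reduce:
[v₁|v₂|w] = 
  [  0,   1,  -2]
  [ -3,  -2,  -4]
Swap R1 ↔ R2
REF = 
  [ -3,  -2,  -4]
  [  0,   1,  -2]

No row of the form [0 0 | nonzero], so the system is consistent. Back-substitution gives c₁ = 8/3, c₂ = -2: w = (8/3)·v₁ + (-2)·v₂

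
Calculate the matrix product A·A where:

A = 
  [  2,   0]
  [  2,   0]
A² = A·A:
A²[1,1] = (2)(2) + (0)(2) = 4
A²[1,2] = (2)(0) + (0)(0) = 0
A²[2,1] = (2)(2) + (0)(2) = 4
A²[2,2] = (2)(0) + (0)(0) = 0
A² = 
  [  4,   0]
  [  4,   0]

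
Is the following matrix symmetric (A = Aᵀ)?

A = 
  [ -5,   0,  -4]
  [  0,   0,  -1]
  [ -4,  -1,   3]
Yes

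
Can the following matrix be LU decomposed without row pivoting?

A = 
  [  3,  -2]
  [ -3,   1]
Yes.
A[1,1] = 3 ≠ 0, so Gaussian elimination proceeds without a row swap: multiplier ℓ₂₁ = (-3)/(3) = -1, and U[2,2] = 1 - (-1)(-2) = -1.
L = 
  [  1,   0]
  [ -1,   1]
U = 
  [  3,  -2]
  [  0,  -1]
Check row 2 of LU: [(-1)(3), (-1)(-2) + (-1)] = [-3, 1] = row 2 of A ✓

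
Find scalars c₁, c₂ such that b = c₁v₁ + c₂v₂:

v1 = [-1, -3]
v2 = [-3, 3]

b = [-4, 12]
c1 = -2, c2 = 2

b = -2·v1 + 2·v2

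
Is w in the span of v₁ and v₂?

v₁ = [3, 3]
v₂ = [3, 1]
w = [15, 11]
Yes

Form the augmented matrix and row-reduce:
[v₁|v₂|w] = 
  [  3,   3,  15]
  [  3,   1,  11]
R2 → R2 - (1)·R1
REF = 
  [  3,   3,  15]
  [  0,  -2,  -4]

No row of the form [0 0 | nonzero], so the system is consistent. Back-substitution gives c₁ = 3, c₂ = 2: w = (3)·v₁ + (2)·v₂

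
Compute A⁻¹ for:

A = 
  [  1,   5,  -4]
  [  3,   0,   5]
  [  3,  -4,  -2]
det(A) = (1)·((0)(-2) - (5)(-4)) - (5)·((3)(-2) - (5)(3)) + (-4)·((3)(-4) - (0)(3))
  = (1)(20) - (5)(-21) + (-4)(-12)
  = 173
det(A) = 173 ≠ 0, so A is invertible.

Cofactors Cᵢⱼ = (-1)ⁱ⁺ʲ·Mᵢⱼ:
C = 
  [ 20,  21, -12]
  [ 26,  10,  19]
  [ 25, -17, -15]

adj(A) = Cᵀ:
adj(A) = 
  [ 20,  26,  25]
  [ 21,  10, -17]
  [-12,  19, -15]

A⁻¹ = (1/173) · adj(A):
A⁻¹ = 
  [ 20/173,  26/173,  25/173]
  [ 21/173,  10/173, -17/173]
  [-12/173,  19/173, -15/173]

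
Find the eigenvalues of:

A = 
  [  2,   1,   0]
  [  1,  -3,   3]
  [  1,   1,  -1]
λ = -4, 1 + √2, 1 - √2  (≈ -4, 2.414, -0.4142)

Characteristic polynomial: det(λI - A) = λ³ + 2λ² - 9λ - 4
Testing integer divisors of the constant term: p(-4) = 0, so (λ + 4) is a factor:
p(λ) = (λ + 4)(λ² - 2λ - 1)
λ² - 2λ - 1 = 0  ⇒  λ = (2 ± √((-2)² - 4·(-1)))/2 = (2 ± √(8))/2
  = 1 + √2,  1 - √2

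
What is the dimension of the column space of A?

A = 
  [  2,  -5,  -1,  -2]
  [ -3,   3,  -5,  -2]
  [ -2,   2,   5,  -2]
Row reduce:
R2 → R2 + (3/2)·R1
R3 → R3 + (1)·R1
R3 → R3 - (2/3)·R2
REF = 
  [    2,    -5,    -1,    -2]
  [    0,  -9/2, -13/2,    -5]
  [    0,     0,  25/3,  -2/3]
Pivot columns: 1, 2, 3 → 3 pivots.
dim(Col(A)) = number of pivot columns = 3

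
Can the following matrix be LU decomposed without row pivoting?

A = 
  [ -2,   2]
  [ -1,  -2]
Yes.
A[1,1] = -2 ≠ 0, so Gaussian elimination proceeds without a row swap: multiplier ℓ₂₁ = (-1)/(-2) = 1/2, and U[2,2] = -2 - (1/2)(2) = -3.
L = 
  [  1,   0]
  [1/2,   1]
U = 
  [ -2,   2]
  [  0,  -3]
Check row 2 of LU: [(1/2)(-2), (1/2)(2) + (-3)] = [-1, -2] = row 2 of A ✓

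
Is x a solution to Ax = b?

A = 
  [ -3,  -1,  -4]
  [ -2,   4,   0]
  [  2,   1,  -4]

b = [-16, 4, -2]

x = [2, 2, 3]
No

Ax = [-20, 4, -6] ≠ b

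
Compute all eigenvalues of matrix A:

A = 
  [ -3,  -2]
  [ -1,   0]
λ = (-3 + √17)/2, (-3 - √17)/2  (≈ 0.5616, -3.562)

tr(A) = -3, det(A) = -2
Characteristic polynomial: λ² - tr(A)λ + det(A) = λ² + 3λ - 2
λ² + 3λ - 2 = 0  ⇒  λ = (-3 ± √((3)² - 4·(-2)))/2 = (-3 ± √(17))/2
  = (-3 + √17)/2,  (-3 - √17)/2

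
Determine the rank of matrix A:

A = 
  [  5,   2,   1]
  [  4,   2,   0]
Row reduce:
R2 → R2 - (4/5)·R1
REF = 
  [   5,    2,    1]
  [   0,  2/5, -4/5]
Pivot columns: 1, 2 → 2 pivots.

rank(A) = 2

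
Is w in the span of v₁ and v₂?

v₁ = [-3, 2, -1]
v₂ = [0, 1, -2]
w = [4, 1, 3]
No

Form the augmented matrix and row-reduce:
[v₁|v₂|w] = 
  [ -3,   0,   4]
  [  2,   1,   1]
  [ -1,  -2,   3]
R2 → R2 + (2/3)·R1
R3 → R3 - (1/3)·R1
R3 → R3 + (2)·R2
REF = 
  [  -3,    0,    4]
  [   0,    1, 11/3]
  [   0,    0,    9]

Row 3 reads [0 0 | 9], i.e. 0 = 9, so the system is inconsistent and w ∉ span{v₁, v₂}.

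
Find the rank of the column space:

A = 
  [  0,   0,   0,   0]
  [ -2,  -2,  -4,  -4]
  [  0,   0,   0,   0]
Row reduce:
Swap R1 ↔ R2
REF = 
  [ -2,  -2,  -4,  -4]
  [  0,   0,   0,   0]
  [  0,   0,   0,   0]
Pivot columns: 1 → 1 pivot.
dim(Col(A)) = number of pivot columns = 1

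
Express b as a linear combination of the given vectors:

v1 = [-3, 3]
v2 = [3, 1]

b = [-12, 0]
c1 = 1, c2 = -3

b = 1·v1 + -3·v2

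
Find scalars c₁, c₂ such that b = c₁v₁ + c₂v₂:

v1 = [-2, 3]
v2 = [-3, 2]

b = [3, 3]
c1 = 3, c2 = -3

b = 3·v1 + -3·v2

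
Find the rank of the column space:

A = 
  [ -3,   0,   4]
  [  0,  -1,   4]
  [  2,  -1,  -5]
dim(Col(A)) = 3

Row reduce:
R3 → R3 + (2/3)·R1
R3 → R3 - (1)·R2
REF = 
  [   -3,     0,     4]
  [    0,    -1,     4]
  [    0,     0, -19/3]
Pivot columns: 1, 2, 3 → 3 pivots.
dim(Col(A)) = number of pivot columns = 3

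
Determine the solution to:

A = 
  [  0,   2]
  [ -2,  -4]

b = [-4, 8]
Row reduce the augmented matrix [A|b]:
Swap R1 ↔ R2
REF = 
  [ -2,  -4,   8]
  [  0,   2,  -4]

Back-substitution:
x₂ = (-4) / 2 = -2
x₁ = (8 - (-4)(-2)) / (-2) = 0

x = [0, -2]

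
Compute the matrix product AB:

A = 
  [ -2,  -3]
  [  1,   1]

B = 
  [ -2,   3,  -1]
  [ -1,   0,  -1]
AB = 
  [  7,  -6,   5]
  [ -3,   3,  -2]

A is 2×2 and B is 2×3, so AB is 2×3. Each entry is (row of A)·(column of B):
AB[1,1] = (-2)(-2) + (-3)(-1) = 7
AB[1,2] = (-2)(3) + (-3)(0) = -6
AB[1,3] = (-2)(-1) + (-3)(-1) = 5
AB[2,1] = (1)(-2) + (1)(-1) = -3
AB[2,2] = (1)(3) + (1)(0) = 3
AB[2,3] = (1)(-1) + (1)(-1) = -2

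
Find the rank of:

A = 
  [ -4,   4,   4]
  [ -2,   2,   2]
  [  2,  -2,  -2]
Row reduce:
R2 → R2 - (1/2)·R1
R3 → R3 + (1/2)·R1
REF = 
  [ -4,   4,   4]
  [  0,   0,   0]
  [  0,   0,   0]
Pivot columns: 1 → 1 pivot.

rank(A) = 1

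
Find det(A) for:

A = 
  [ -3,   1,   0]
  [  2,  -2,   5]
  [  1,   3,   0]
50

Cofactor expansion along row 1:
det(A) = (-3)·((-2)(0) - (5)(3)) - (1)·((2)(0) - (5)(1)) + (0)·((2)(3) - (-2)(1))
  = (-3)(-15) - (1)(-5) + (0)(8)
  = 50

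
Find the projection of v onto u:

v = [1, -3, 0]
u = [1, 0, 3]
proj_u(v) = [1/10, 0, 3/10]

v·u = (1)(1) + (-3)(0) + (0)(3) = 1
u·u = (1)² + (0)² + (3)² = 10
proj_u(v) = (v·u / u·u) × u = (1/10) × u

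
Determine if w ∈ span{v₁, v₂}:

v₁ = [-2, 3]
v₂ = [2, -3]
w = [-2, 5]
No

Form the augmented matrix and row-reduce:
[v₁|v₂|w] = 
  [ -2,   2,  -2]
  [  3,  -3,   5]
R2 → R2 + (3/2)·R1
REF = 
  [ -2,   2,  -2]
  [  0,   0,   2]

Row 2 reads [0 0 | 2], i.e. 0 = 2, so the system is inconsistent and w ∉ span{v₁, v₂}.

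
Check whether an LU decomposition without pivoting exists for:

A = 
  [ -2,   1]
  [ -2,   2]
Yes.
A[1,1] = -2 ≠ 0, so Gaussian elimination proceeds without a row swap: multiplier ℓ₂₁ = (-2)/(-2) = 1, and U[2,2] = 2 - (1)(1) = 1.
L = 
  [  1,   0]
  [  1,   1]
U = 
  [ -2,   1]
  [  0,   1]
Check row 2 of LU: [(1)(-2), (1)(1) + 1] = [-2, 2] = row 2 of A ✓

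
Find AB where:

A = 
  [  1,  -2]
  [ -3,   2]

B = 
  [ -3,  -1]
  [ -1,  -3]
AB = 
  [ -1,   5]
  [  7,  -3]

A is 2×2 and B is 2×2, so AB is 2×2. Each entry is (row of A)·(column of B):
AB[1,1] = (1)(-3) + (-2)(-1) = -1
AB[1,2] = (1)(-1) + (-2)(-3) = 5
AB[2,1] = (-3)(-3) + (2)(-1) = 7
AB[2,2] = (-3)(-1) + (2)(-3) = -3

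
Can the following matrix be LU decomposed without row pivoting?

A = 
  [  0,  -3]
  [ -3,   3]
No.
A[1,1] = 0 but A[2,1] = -3 ≠ 0. Any LU with L unit lower triangular has (LU)[1,1] = U[1,1] and (LU)[2,1] = L[2,1]·U[1,1]; matching A forces U[1,1] = 0, which then forces (LU)[2,1] = 0 ≠ -3. A row swap (pivoting) is required.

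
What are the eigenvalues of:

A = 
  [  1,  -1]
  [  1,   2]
tr(A) = 3, det(A) = 3
Characteristic polynomial: λ² - tr(A)λ + det(A) = λ² - 3λ + 3
λ² - 3λ + 3 = 0  ⇒  λ = (3 ± √((-3)² - 4·(3)))/2 = (3 ± √(-3))/2
  = (3 + i√3)/2,  (3 - i√3)/2

λ = (3 + i√3)/2, (3 - i√3)/2  (≈ 1.5 + 0.866i, 1.5 - 0.866i)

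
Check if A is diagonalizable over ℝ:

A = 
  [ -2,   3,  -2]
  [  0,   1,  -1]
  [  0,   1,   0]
No

Characteristic polynomial: det(λI - A) = λ³ + λ² - λ + 2
Testing integer divisors of the constant term: p(-2) = 0, so (λ + 2) is a factor:
p(λ) = (λ + 2)(λ² - λ + 1)
λ² - λ + 1 = 0  ⇒  λ = (1 ± √((-1)² - 4·(1)))/2 = (1 ± √(-3))/2
  = (1 + i√3)/2,  (1 - i√3)/2
Eigenvalues: -2, (1 + i√3)/2, (1 - i√3)/2  (≈ -2, 0.5 + 0.866i, 0.5 - 0.866i)
Has complex eigenvalues (not diagonalizable over ℝ).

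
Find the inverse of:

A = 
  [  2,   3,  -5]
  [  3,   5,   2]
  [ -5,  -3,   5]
det(A) = (2)·((5)(5) - (2)(-3)) - (3)·((3)(5) - (2)(-5)) + (-5)·((3)(-3) - (5)(-5))
  = (2)(31) - (3)(25) + (-5)(16)
  = -93
det(A) = -93 ≠ 0, so A is invertible.

Cofactors Cᵢⱼ = (-1)ⁱ⁺ʲ·Mᵢⱼ:
C = 
  [ 31, -25,  16]
  [  0, -15,  -9]
  [ 31, -19,   1]

adj(A) = Cᵀ:
adj(A) = 
  [ 31,   0,  31]
  [-25, -15, -19]
  [ 16,  -9,   1]

A⁻¹ = (-1/93) · adj(A):
A⁻¹ = 
  [  -1/3,      0,   -1/3]
  [ 25/93,   5/31,  19/93]
  [-16/93,   3/31,  -1/93]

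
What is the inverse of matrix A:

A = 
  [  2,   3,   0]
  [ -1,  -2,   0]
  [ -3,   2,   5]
det(A) = (2)·((-2)(5) - (0)(2)) - (3)·((-1)(5) - (0)(-3)) + (0)·((-1)(2) - (-2)(-3))
  = (2)(-10) - (3)(-5) + (0)(-8)
  = -5
det(A) = -5 ≠ 0, so A is invertible.

Cofactors Cᵢⱼ = (-1)ⁱ⁺ʲ·Mᵢⱼ:
C = 
  [-10,   5,  -8]
  [-15,  10, -13]
  [  0,   0,  -1]

adj(A) = Cᵀ:
adj(A) = 
  [-10, -15,   0]
  [  5,  10,   0]
  [ -8, -13,  -1]

A⁻¹ = (-1/5) · adj(A):
A⁻¹ = 
  [   2,    3,    0]
  [  -1,   -2,    0]
  [ 8/5, 13/5,  1/5]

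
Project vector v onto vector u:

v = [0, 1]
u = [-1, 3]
v·u = (0)(-1) + (1)(3) = 3
u·u = (-1)² + (3)² = 10
proj_u(v) = (v·u / u·u) × u = (3/10) × u

proj_u(v) = [-3/10, 9/10]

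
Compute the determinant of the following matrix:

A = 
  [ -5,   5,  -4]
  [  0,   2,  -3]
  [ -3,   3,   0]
Cofactor expansion along row 1:
det(A) = (-5)·((2)(0) - (-3)(3)) - (5)·((0)(0) - (-3)(-3)) + (-4)·((0)(3) - (2)(-3))
  = (-5)(9) - (5)(-9) + (-4)(6)
  = -24

det(A) = -24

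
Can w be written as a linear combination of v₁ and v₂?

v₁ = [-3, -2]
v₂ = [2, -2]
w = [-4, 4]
Yes

Form the augmented matrix and row-reduce:
[v₁|v₂|w] = 
  [ -3,   2,  -4]
  [ -2,  -2,   4]
R2 → R2 - (2/3)·R1
REF = 
  [   -3,     2,    -4]
  [    0, -10/3,  20/3]

No row of the form [0 0 | nonzero], so the system is consistent. Back-substitution gives c₁ = 0, c₂ = -2: w = (0)·v₁ + (-2)·v₂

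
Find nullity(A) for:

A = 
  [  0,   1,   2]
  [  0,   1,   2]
nullity(A) = 2

Row reduce:
R2 → R2 - (1)·R1
REF = 
  [  0,   1,   2]
  [  0,   0,   0]
Pivot columns: 2 → 1 pivot.
rank(A) = 1, so nullity(A) = 3 - 1 = 2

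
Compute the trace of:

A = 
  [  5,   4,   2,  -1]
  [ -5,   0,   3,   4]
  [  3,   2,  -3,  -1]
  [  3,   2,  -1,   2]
4

tr(A) = 5 + 0 + -3 + 2 = 4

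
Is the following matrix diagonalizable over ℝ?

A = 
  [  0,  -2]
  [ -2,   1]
Yes

tr(A) = 1, det(A) = -4
Characteristic polynomial: λ² - tr(A)λ + det(A) = λ² - λ - 4
λ² - λ - 4 = 0  ⇒  λ = (1 ± √((-1)² - 4·(-4)))/2 = (1 ± √(17))/2
  = (1 + √17)/2,  (1 - √17)/2
Eigenvalues: (1 + √17)/2, (1 - √17)/2  (≈ 2.562, -1.562)
The two irrational eigenvalues are distinct (simple), so each has alg. mult. = geom. mult. = 1.
Sum of geometric multiplicities equals n, so A has n independent eigenvectors.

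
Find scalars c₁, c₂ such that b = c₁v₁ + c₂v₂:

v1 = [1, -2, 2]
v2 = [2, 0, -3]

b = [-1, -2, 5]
c1 = 1, c2 = -1

b = 1·v1 + -1·v2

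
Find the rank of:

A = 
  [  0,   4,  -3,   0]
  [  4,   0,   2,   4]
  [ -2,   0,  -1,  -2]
rank(A) = 2

Row reduce:
Swap R1 ↔ R2
R3 → R3 + (1/2)·R1
REF = 
  [  4,   0,   2,   4]
  [  0,   4,  -3,   0]
  [  0,   0,   0,   0]
Pivot columns: 1, 2 → 2 pivots.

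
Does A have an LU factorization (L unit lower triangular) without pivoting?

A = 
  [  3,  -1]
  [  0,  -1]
Yes.
A[1,1] = 3 ≠ 0, so Gaussian elimination proceeds without a row swap: multiplier ℓ₂₁ = (0)/(3) = 0, and U[2,2] = -1 - (0)(-1) = -1.
L = 
  [  1,   0]
  [  0,   1]
U = 
  [  3,  -1]
  [  0,  -1]
Check row 2 of LU: [(0)(3), (0)(-1) + (-1)] = [0, -1] = row 2 of A ✓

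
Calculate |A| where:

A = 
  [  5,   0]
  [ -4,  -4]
-20

For a 2×2 matrix, det = ad - bc = (5)(-4) - (0)(-4) = -20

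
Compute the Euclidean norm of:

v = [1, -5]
5.099

||v||₂ = √((1)² + (-5)²) = √26 = 5.099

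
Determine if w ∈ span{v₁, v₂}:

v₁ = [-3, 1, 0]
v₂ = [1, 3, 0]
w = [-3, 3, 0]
Yes

Form the augmented matrix and row-reduce:
[v₁|v₂|w] = 
  [ -3,   1,  -3]
  [  1,   3,   3]
  [  0,   0,   0]
R2 → R2 + (1/3)·R1
REF = 
  [  -3,    1,   -3]
  [   0, 10/3,    2]
  [   0,    0,    0]

No row of the form [0 0 | nonzero], so the system is consistent. Back-substitution gives c₁ = 6/5, c₂ = 3/5: w = (6/5)·v₁ + (3/5)·v₂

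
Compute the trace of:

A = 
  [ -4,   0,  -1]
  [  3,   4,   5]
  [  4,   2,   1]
1

tr(A) = -4 + 4 + 1 = 1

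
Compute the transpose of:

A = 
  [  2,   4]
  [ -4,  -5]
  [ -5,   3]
Aᵀ = 
  [  2,  -4,  -5]
  [  4,  -5,   3]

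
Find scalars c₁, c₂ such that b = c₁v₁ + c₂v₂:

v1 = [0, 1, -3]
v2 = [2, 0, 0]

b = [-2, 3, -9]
c1 = 3, c2 = -1

b = 3·v1 + -1·v2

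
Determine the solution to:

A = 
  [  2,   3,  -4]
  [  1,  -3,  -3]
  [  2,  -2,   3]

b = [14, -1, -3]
Row reduce the augmented matrix [A|b]:
R2 → R2 - (1/2)·R1
R3 → R3 - (1)·R1
R3 → R3 - (10/9)·R2
REF = 
  [    2,     3,    -4,    14]
  [    0,  -9/2,    -1,    -8]
  [    0,     0,  73/9, -73/9]

Back-substitution:
x₃ = (-73/9) / (73/9) = -1
x₂ = (-8 - (-1)(-1)) / (-9/2) = 2
x₁ = (14 - (3)(2) - (-4)(-1)) / 2 = 2

x = [2, 2, -1]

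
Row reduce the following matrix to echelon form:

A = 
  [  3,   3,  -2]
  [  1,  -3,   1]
Row operations:
R2 → R2 - (1/3)·R1

Resulting echelon form:
REF = 
  [  3,   3,  -2]
  [  0,  -4, 5/3]

Rank = 2 (number of non-zero pivot rows).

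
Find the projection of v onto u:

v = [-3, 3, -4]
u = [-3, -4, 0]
proj_u(v) = [9/25, 12/25, 0]

v·u = (-3)(-3) + (3)(-4) + (-4)(0) = -3
u·u = (-3)² + (-4)² + (0)² = 25
proj_u(v) = (v·u / u·u) × u = (-3/25) × u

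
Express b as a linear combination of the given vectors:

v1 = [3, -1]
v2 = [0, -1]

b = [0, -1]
c1 = 0, c2 = 1

b = 0·v1 + 1·v2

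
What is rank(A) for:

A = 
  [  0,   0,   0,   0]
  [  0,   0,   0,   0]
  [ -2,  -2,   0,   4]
Row reduce:
Swap R1 ↔ R3
REF = 
  [ -2,  -2,   0,   4]
  [  0,   0,   0,   0]
  [  0,   0,   0,   0]
Pivot columns: 1 → 1 pivot.

rank(A) = 1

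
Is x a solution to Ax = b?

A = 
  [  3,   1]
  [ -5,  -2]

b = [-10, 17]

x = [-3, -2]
No

Ax = [-11, 19] ≠ b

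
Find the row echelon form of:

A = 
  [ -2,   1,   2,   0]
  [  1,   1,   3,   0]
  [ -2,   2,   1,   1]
Row operations:
R2 → R2 + (1/2)·R1
R3 → R3 - (1)·R1
R3 → R3 - (2/3)·R2

Resulting echelon form:
REF = 
  [   -2,     1,     2,     0]
  [    0,   3/2,     4,     0]
  [    0,     0, -11/3,     1]

Rank = 3 (number of non-zero pivot rows).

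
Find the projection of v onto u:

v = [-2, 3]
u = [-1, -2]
v·u = (-2)(-1) + (3)(-2) = -4
u·u = (-1)² + (-2)² = 5
proj_u(v) = (v·u / u·u) × u = (-4/5) × u

proj_u(v) = [4/5, 8/5]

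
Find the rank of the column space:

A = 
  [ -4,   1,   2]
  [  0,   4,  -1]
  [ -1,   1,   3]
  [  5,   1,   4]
dim(Col(A)) = 3

Row reduce:
R3 → R3 - (1/4)·R1
R4 → R4 + (5/4)·R1
R3 → R3 - (3/16)·R2
R4 → R4 - (9/16)·R2
R4 → R4 - (113/43)·R3
REF = 
  [   -4,     1,     2]
  [    0,     4,    -1]
  [    0,     0, 43/16]
  [    0,     0,     0]
Pivot columns: 1, 2, 3 → 3 pivots.
dim(Col(A)) = number of pivot columns = 3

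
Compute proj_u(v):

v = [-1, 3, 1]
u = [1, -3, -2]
v·u = (-1)(1) + (3)(-3) + (1)(-2) = -12
u·u = (1)² + (-3)² + (-2)² = 14
proj_u(v) = (v·u / u·u) × u = (-12/14) × u = (-6/7) × u

proj_u(v) = [-6/7, 18/7, 12/7]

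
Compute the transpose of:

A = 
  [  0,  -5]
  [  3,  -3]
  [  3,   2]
Aᵀ = 
  [  0,   3,   3]
  [ -5,  -3,   2]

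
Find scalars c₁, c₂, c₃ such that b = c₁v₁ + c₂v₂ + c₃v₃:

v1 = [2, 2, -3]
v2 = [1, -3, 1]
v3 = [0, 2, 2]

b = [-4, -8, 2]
c1 = -2, c2 = 0, c3 = -2

b = -2·v1 + 0·v2 + -2·v3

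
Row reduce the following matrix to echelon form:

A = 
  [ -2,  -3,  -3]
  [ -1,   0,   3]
Row operations:
R2 → R2 - (1/2)·R1

Resulting echelon form:
REF = 
  [ -2,  -3,  -3]
  [  0, 3/2, 9/2]

Rank = 2 (number of non-zero pivot rows).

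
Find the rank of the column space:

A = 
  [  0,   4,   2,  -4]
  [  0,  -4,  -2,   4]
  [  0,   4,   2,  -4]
Row reduce:
R2 → R2 + (1)·R1
R3 → R3 - (1)·R1
REF = 
  [  0,   4,   2,  -4]
  [  0,   0,   0,   0]
  [  0,   0,   0,   0]
Pivot columns: 2 → 1 pivot.
dim(Col(A)) = number of pivot columns = 1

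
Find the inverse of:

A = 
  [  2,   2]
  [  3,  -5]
det(A) = (2)(-5) - (2)(3) = -16
For a 2×2 matrix, A⁻¹ = (1/det(A)) · [[d, -b], [-c, a]]
    = (-1/16) · [[-5, -2], [-3, 2]]

A⁻¹ = 
  [5/16,  1/8]
  [3/16, -1/8]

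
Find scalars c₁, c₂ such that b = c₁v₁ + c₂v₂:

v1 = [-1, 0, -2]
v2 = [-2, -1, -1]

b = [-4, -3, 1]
c1 = -2, c2 = 3

b = -2·v1 + 3·v2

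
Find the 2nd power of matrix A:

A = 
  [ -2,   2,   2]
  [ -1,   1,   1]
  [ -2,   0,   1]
A² = A·A:
A²[1,1] = (-2)(-2) + (2)(-1) + (2)(-2) = -2
A²[1,2] = (-2)(2) + (2)(1) + (2)(0) = -2
A²[1,3] = (-2)(2) + (2)(1) + (2)(1) = 0
A²[2,1] = (-1)(-2) + (1)(-1) + (1)(-2) = -1
A²[2,2] = (-1)(2) + (1)(1) + (1)(0) = -1
A²[2,3] = (-1)(2) + (1)(1) + (1)(1) = 0
A²[3,1] = (-2)(-2) + (0)(-1) + (1)(-2) = 2
A²[3,2] = (-2)(2) + (0)(1) + (1)(0) = -4
A²[3,3] = (-2)(2) + (0)(1) + (1)(1) = -3
A² = 
  [ -2,  -2,   0]
  [ -1,  -1,   0]
  [  2,  -4,  -3]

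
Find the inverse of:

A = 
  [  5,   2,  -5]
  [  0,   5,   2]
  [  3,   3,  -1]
det(A) = (5)·((5)(-1) - (2)(3)) - (2)·((0)(-1) - (2)(3)) + (-5)·((0)(3) - (5)(3))
  = (5)(-11) - (2)(-6) + (-5)(-15)
  = 32
det(A) = 32 ≠ 0, so A is invertible.

Cofactors Cᵢⱼ = (-1)ⁱ⁺ʲ·Mᵢⱼ:
C = 
  [-11,   6, -15]
  [-13,  10,  -9]
  [ 29, -10,  25]

adj(A) = Cᵀ:
adj(A) = 
  [-11, -13,  29]
  [  6,  10, -10]
  [-15,  -9,  25]

A⁻¹ = (1/32) · adj(A):
A⁻¹ = 
  [-11/32, -13/32,  29/32]
  [  3/16,   5/16,  -5/16]
  [-15/32,  -9/32,  25/32]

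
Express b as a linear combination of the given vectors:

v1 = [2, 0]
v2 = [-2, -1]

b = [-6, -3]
c1 = 0, c2 = 3

b = 0·v1 + 3·v2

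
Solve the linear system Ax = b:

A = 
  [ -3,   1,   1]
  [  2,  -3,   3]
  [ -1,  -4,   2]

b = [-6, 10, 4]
Row reduce the augmented matrix [A|b]:
R2 → R2 + (2/3)·R1
R3 → R3 - (1/3)·R1
R3 → R3 - (13/7)·R2
REF = 
  [   -3,     1,     1,    -6]
  [    0,  -7/3,  11/3,     6]
  [    0,     0, -36/7, -36/7]

Back-substitution:
x₃ = (-36/7) / (-36/7) = 1
x₂ = (6 - (11/3)(1)) / (-7/3) = -1
x₁ = (-6 - (1)(-1) - (1)(1)) / (-3) = 2

x = [2, -1, 1]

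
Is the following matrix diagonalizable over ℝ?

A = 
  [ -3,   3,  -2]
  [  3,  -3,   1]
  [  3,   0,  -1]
No

Characteristic polynomial: det(λI - A) = λ³ + 7λ² + 12λ + 9
By the rational root theorem any rational root is an integer dividing 9; none of those is a root, so p(λ) has no rational roots and hence (being an irreducible cubic) no repeated roots.
Discriminant of the cubic: Δ = -783
Δ < 0 ⇒ one real eigenvalue and a complex-conjugate pair: λ ≈ -4.939, -1.03 + 0.8721i, -1.03 - 0.8721i
Has complex eigenvalues (not diagonalizable over ℝ).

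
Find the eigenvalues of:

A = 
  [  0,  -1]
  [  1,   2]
λ = 1, 1

tr(A) = 2, det(A) = 1
Characteristic polynomial: λ² - tr(A)λ + det(A) = λ² - 2λ + 1
λ² - 2λ + 1 = (λ - 1)²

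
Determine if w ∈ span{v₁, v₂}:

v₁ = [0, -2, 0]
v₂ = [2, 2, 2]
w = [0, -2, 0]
Yes

Form the augmented matrix and row-reduce:
[v₁|v₂|w] = 
  [  0,   2,   0]
  [ -2,   2,  -2]
  [  0,   2,   0]
Swap R1 ↔ R2
R3 → R3 - (1)·R2
REF = 
  [ -2,   2,  -2]
  [  0,   2,   0]
  [  0,   0,   0]

No row of the form [0 0 | nonzero], so the system is consistent. Back-substitution gives c₁ = 1, c₂ = 0: w = (1)·v₁ + (0)·v₂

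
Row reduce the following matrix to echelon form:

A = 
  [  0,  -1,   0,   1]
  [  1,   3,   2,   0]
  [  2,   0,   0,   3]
Row operations:
Swap R1 ↔ R2
R3 → R3 - (2)·R1
R3 → R3 - (6)·R2

Resulting echelon form:
REF = 
  [  1,   3,   2,   0]
  [  0,  -1,   0,   1]
  [  0,   0,  -4,  -3]

Rank = 3 (number of non-zero pivot rows).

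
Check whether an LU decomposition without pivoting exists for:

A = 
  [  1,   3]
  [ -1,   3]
Yes.
A[1,1] = 1 ≠ 0, so Gaussian elimination proceeds without a row swap: multiplier ℓ₂₁ = (-1)/(1) = -1, and U[2,2] = 3 - (-1)(3) = 6.
L = 
  [  1,   0]
  [ -1,   1]
U = 
  [  1,   3]
  [  0,   6]
Check row 2 of LU: [(-1)(1), (-1)(3) + 6] = [-1, 3] = row 2 of A ✓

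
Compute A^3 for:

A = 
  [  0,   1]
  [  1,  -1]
A^3 = 
  [ -1,   2]
  [  2,  -3]

A² = A·A:
A²[1,1] = (0)(0) + (1)(1) = 1
A²[1,2] = (0)(1) + (1)(-1) = -1
A²[2,1] = (1)(0) + (-1)(1) = -1
A²[2,2] = (1)(1) + (-1)(-1) = 2
A² = 
  [  1,  -1]
  [ -1,   2]

A^3 = A^2·A:
A^3[1,1] = (1)(0) + (-1)(1) = -1
A^3[1,2] = (1)(1) + (-1)(-1) = 2
A^3[2,1] = (-1)(0) + (2)(1) = 2
A^3[2,2] = (-1)(1) + (2)(-1) = -3
A^3 = 
  [ -1,   2]
  [  2,  -3]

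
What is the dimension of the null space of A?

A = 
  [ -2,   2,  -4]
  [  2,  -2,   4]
nullity(A) = 2

Row reduce:
R2 → R2 + (1)·R1
REF = 
  [ -2,   2,  -4]
  [  0,   0,   0]
Pivot columns: 1 → 1 pivot.
rank(A) = 1, so nullity(A) = 3 - 1 = 2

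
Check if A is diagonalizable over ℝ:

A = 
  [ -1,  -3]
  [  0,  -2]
Yes

tr(A) = -3, det(A) = 2
Characteristic polynomial: λ² - tr(A)λ + det(A) = λ² + 3λ + 2
λ² + 3λ + 2 = (λ + 2)(λ + 1)
Eigenvalues: -1, -2
λ=-2: alg. mult. = 1, geom. mult. = 2 - rank(A - (-2)I) = 2 - 1 = 1
λ=-1: alg. mult. = 1, geom. mult. = 2 - rank(A - (-1)I) = 2 - 1 = 1
Sum of geometric multiplicities equals n, so A has n independent eigenvectors.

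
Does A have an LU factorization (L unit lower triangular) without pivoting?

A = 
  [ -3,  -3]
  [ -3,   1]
Yes.
A[1,1] = -3 ≠ 0, so Gaussian elimination proceeds without a row swap: multiplier ℓ₂₁ = (-3)/(-3) = 1, and U[2,2] = 1 - (1)(-3) = 4.
L = 
  [  1,   0]
  [  1,   1]
U = 
  [ -3,  -3]
  [  0,   4]
Check row 2 of LU: [(1)(-3), (1)(-3) + 4] = [-3, 1] = row 2 of A ✓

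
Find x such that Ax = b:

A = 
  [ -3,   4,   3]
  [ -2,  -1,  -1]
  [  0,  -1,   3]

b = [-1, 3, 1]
Row reduce the augmented matrix [A|b]:
R2 → R2 - (2/3)·R1
R3 → R3 - (3/11)·R2
REF = 
  [   -3,     4,     3,    -1]
  [    0, -11/3,    -3,  11/3]
  [    0,     0, 42/11,     0]

Back-substitution:
x₃ = 0 / (42/11) = 0
x₂ = (11/3 - (-3)(0)) / (-11/3) = -1
x₁ = (-1 - (4)(-1) - (3)(0)) / (-3) = -1

x = [-1, -1, 0]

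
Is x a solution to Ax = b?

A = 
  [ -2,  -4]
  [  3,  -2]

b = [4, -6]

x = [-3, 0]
No

Ax = [6, -9] ≠ b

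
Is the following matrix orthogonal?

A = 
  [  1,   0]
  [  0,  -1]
Yes

AᵀA = 
  [  1,   0]
  [  0,   1]
= I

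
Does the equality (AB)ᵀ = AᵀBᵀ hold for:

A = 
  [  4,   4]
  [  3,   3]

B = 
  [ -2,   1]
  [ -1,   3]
No

(AB)ᵀ = 
  [-12,  -9]
  [ 16,  12]

AᵀBᵀ = 
  [ -5,   5]
  [ -5,   5]

The two matrices differ, so (AB)ᵀ ≠ AᵀBᵀ in general. The correct identity is (AB)ᵀ = BᵀAᵀ.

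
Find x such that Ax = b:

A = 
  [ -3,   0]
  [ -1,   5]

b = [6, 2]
x = [-2, 0]

Row reduce the augmented matrix [A|b]:
R2 → R2 - (1/3)·R1
REF = 
  [ -3,   0,   6]
  [  0,   5,   0]

Back-substitution:
x₂ = 0 / 5 = 0
x₁ = (6 - (0)(0)) / (-3) = -2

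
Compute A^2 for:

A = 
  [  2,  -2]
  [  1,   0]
A² = A·A:
A²[1,1] = (2)(2) + (-2)(1) = 2
A²[1,2] = (2)(-2) + (-2)(0) = -4
A²[2,1] = (1)(2) + (0)(1) = 2
A²[2,2] = (1)(-2) + (0)(0) = -2
A² = 
  [  2,  -4]
  [  2,  -2]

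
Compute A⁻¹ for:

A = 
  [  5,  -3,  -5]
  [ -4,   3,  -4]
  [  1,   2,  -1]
det(A) = (5)·((3)(-1) - (-4)(2)) - (-3)·((-4)(-1) - (-4)(1)) + (-5)·((-4)(2) - (3)(1))
  = (5)(5) - (-3)(8) + (-5)(-11)
  = 104
det(A) = 104 ≠ 0, so A is invertible.

Cofactors Cᵢⱼ = (-1)ⁱ⁺ʲ·Mᵢⱼ:
C = 
  [  5,  -8, -11]
  [-13,   0, -13]
  [ 27,  40,   3]

adj(A) = Cᵀ:
adj(A) = 
  [  5, -13,  27]
  [ -8,   0,  40]
  [-11, -13,   3]

A⁻¹ = (1/104) · adj(A):
A⁻¹ = 
  [  5/104,    -1/8,  27/104]
  [  -1/13,       0,    5/13]
  [-11/104,    -1/8,   3/104]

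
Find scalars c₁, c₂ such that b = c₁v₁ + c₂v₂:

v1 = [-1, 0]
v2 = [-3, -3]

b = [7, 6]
c1 = -1, c2 = -2

b = -1·v1 + -2·v2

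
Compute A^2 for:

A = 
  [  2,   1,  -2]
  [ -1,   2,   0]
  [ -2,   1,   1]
A² = A·A:
A²[1,1] = (2)(2) + (1)(-1) + (-2)(-2) = 7
A²[1,2] = (2)(1) + (1)(2) + (-2)(1) = 2
A²[1,3] = (2)(-2) + (1)(0) + (-2)(1) = -6
A²[2,1] = (-1)(2) + (2)(-1) + (0)(-2) = -4
A²[2,2] = (-1)(1) + (2)(2) + (0)(1) = 3
A²[2,3] = (-1)(-2) + (2)(0) + (0)(1) = 2
A²[3,1] = (-2)(2) + (1)(-1) + (1)(-2) = -7
A²[3,2] = (-2)(1) + (1)(2) + (1)(1) = 1
A²[3,3] = (-2)(-2) + (1)(0) + (1)(1) = 5
A² = 
  [  7,   2,  -6]
  [ -4,   3,   2]
  [ -7,   1,   5]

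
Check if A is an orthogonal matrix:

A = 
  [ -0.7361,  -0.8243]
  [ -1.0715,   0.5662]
No

AᵀA = 
  [  1.6900,   0.0001]
  [  0.0001,   1.0001]
≠ I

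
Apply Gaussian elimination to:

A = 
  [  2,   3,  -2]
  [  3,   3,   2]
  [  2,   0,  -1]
Row operations:
R2 → R2 - (3/2)·R1
R3 → R3 - (1)·R1
R3 → R3 - (2)·R2

Resulting echelon form:
REF = 
  [   2,    3,   -2]
  [   0, -3/2,    5]
  [   0,    0,   -9]

Rank = 3 (number of non-zero pivot rows).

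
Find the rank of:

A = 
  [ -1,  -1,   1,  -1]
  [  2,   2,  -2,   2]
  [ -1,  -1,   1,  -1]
rank(A) = 1

Row reduce:
R2 → R2 + (2)·R1
R3 → R3 - (1)·R1
REF = 
  [ -1,  -1,   1,  -1]
  [  0,   0,   0,   0]
  [  0,   0,   0,   0]
Pivot columns: 1 → 1 pivot.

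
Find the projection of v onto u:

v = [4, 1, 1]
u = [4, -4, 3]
v·u = (4)(4) + (1)(-4) + (1)(3) = 15
u·u = (4)² + (-4)² + (3)² = 41
proj_u(v) = (v·u / u·u) × u = (15/41) × u

proj_u(v) = [60/41, -60/41, 45/41]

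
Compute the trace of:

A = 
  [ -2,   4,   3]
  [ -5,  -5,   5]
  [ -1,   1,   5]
-2

tr(A) = -2 + -5 + 5 = -2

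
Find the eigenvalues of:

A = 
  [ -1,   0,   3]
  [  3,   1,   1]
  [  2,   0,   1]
Characteristic polynomial: det(λI - A) = λ³ - λ² - 7λ + 7
Testing integer divisors of the constant term: p(1) = 0, so (λ - 1) is a factor:
p(λ) = (λ - 1)(λ² - 7)
λ² - 7 = 0  ⇒  λ = (0 ± √((0)² - 4·(-7)))/2 = (0 ± √(28))/2
  = √7,  -√7

λ = 1, √7, -√7  (≈ 1, 2.646, -2.646)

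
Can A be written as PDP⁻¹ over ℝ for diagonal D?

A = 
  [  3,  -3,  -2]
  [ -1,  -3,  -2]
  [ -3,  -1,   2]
Yes

Characteristic polynomial: det(λI - A) = λ³ - 2λ² - 20λ + 32
By the rational root theorem any rational root is an integer dividing 32; none of those is a root, so p(λ) has no rational roots and hence (being an irreducible cubic) no repeated roots.
Discriminant of the cubic: Δ = 30016
Δ > 0 ⇒ three distinct real eigenvalues: λ ≈ -4.328, 1.546, 4.783
Three distinct real eigenvalues, so A has 3 independent eigenvectors.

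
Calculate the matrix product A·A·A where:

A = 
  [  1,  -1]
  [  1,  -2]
A^3 = 
  [  1,  -2]
  [  2,  -5]

A² = A·A:
A²[1,1] = (1)(1) + (-1)(1) = 0
A²[1,2] = (1)(-1) + (-1)(-2) = 1
A²[2,1] = (1)(1) + (-2)(1) = -1
A²[2,2] = (1)(-1) + (-2)(-2) = 3
A² = 
  [  0,   1]
  [ -1,   3]

A^3 = A^2·A:
A^3[1,1] = (0)(1) + (1)(1) = 1
A^3[1,2] = (0)(-1) + (1)(-2) = -2
A^3[2,1] = (-1)(1) + (3)(1) = 2
A^3[2,2] = (-1)(-1) + (3)(-2) = -5
A^3 = 
  [  1,  -2]
  [  2,  -5]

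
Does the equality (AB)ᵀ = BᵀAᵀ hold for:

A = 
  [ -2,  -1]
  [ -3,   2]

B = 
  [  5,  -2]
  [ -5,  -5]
Yes

(AB)ᵀ = 
  [ -5, -25]
  [  9,  -4]

BᵀAᵀ = 
  [ -5, -25]
  [  9,  -4]

Both sides are equal — this is the standard identity (AB)ᵀ = BᵀAᵀ, which holds for all A, B.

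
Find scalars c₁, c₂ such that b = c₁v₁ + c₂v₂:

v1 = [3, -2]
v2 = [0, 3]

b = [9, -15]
c1 = 3, c2 = -3

b = 3·v1 + -3·v2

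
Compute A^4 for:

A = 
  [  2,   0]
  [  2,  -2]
A^4 = 
  [ 16,   0]
  [  0,  16]

A² = A·A:
A²[1,1] = (2)(2) + (0)(2) = 4
A²[1,2] = (2)(0) + (0)(-2) = 0
A²[2,1] = (2)(2) + (-2)(2) = 0
A²[2,2] = (2)(0) + (-2)(-2) = 4
A² = 
  [  4,   0]
  [  0,   4]

A^3 = A^2·A:
A^3[1,1] = (4)(2) + (0)(2) = 8
A^3[1,2] = (4)(0) + (0)(-2) = 0
A^3[2,1] = (0)(2) + (4)(2) = 8
A^3[2,2] = (0)(0) + (4)(-2) = -8
A^3 = 
  [  8,   0]
  [  8,  -8]

A^4 = A^3·A:
A^4[1,1] = (8)(2) + (0)(2) = 16
A^4[1,2] = (8)(0) + (0)(-2) = 0
A^4[2,1] = (8)(2) + (-8)(2) = 0
A^4[2,2] = (8)(0) + (-8)(-2) = 16
A^4 = 
  [ 16,   0]
  [  0,  16]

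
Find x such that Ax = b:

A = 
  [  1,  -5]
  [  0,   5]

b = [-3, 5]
x = [2, 1]

Row reduce the augmented matrix [A|b]:
(already in echelon form)
REF = 
  [  1,  -5,  -3]
  [  0,   5,   5]

Back-substitution:
x₂ = 5 / 5 = 1
x₁ = (-3 - (-5)(1)) / 1 = 2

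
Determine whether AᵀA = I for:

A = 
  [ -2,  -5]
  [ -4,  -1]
No

AᵀA = 
  [ 20,  14]
  [ 14,  26]
≠ I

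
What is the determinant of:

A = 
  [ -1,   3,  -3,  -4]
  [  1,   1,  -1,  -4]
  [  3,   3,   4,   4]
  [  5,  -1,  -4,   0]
Cofactor expansion along row 1: det(A) = a₁₁M₁₁ - a₁₂M₁₂ + a₁₃M₁₃ - a₁₄M₁₄

M₁₁ = det[[1, -1, -4]; [3, 4, 4]; [-1, -4, 0]]
  = (1)·((4)(0) - (4)(-4)) - (-1)·((3)(0) - (4)(-1)) + (-4)·((3)(-4) - (4)(-1))
  = (1)(16) - (-1)(4) + (-4)(-8)
  = 52
M₁₂ = det[[1, -1, -4]; [3, 4, 4]; [5, -4, 0]]
  = (1)·((4)(0) - (4)(-4)) - (-1)·((3)(0) - (4)(5)) + (-4)·((3)(-4) - (4)(5))
  = (1)(16) - (-1)(-20) + (-4)(-32)
  = 124
M₁₃ = det[[1, 1, -4]; [3, 3, 4]; [5, -1, 0]]
  = (1)·((3)(0) - (4)(-1)) - (1)·((3)(0) - (4)(5)) + (-4)·((3)(-1) - (3)(5))
  = (1)(4) - (1)(-20) + (-4)(-18)
  = 96
M₁₄ = det[[1, 1, -1]; [3, 3, 4]; [5, -1, -4]]
  = (1)·((3)(-4) - (4)(-1)) - (1)·((3)(-4) - (4)(5)) + (-1)·((3)(-1) - (3)(5))
  = (1)(-8) - (1)(-32) + (-1)(-18)
  = 42

det(A) = (-1)(52) - (3)(124) + (-3)(96) - (-4)(42) = -544

det(A) = -544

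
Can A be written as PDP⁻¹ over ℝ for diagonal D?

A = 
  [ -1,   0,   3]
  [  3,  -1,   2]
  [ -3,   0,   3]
No

Characteristic polynomial: det(λI - A) = λ³ - λ² + 4λ + 6
Testing integer divisors of the constant term: p(-1) = 0, so (λ + 1) is a factor:
p(λ) = (λ + 1)(λ² - 2λ + 6)
λ² - 2λ + 6 = 0  ⇒  λ = (2 ± √((-2)² - 4·(6)))/2 = (2 ± √(-20))/2
  = 1 + i√5,  1 - i√5
Eigenvalues: -1, 1 + i√5, 1 - i√5  (≈ -1, 1 + 2.236i, 1 - 2.236i)
Has complex eigenvalues (not diagonalizable over ℝ).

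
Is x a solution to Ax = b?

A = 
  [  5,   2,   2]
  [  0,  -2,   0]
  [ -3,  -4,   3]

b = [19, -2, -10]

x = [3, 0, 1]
No

Ax = [17, 0, -6] ≠ b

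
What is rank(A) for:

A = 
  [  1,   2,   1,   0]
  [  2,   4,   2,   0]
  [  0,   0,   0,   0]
Row reduce:
R2 → R2 - (2)·R1
REF = 
  [  1,   2,   1,   0]
  [  0,   0,   0,   0]
  [  0,   0,   0,   0]
Pivot columns: 1 → 1 pivot.

rank(A) = 1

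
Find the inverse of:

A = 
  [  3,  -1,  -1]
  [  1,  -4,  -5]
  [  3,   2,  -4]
det(A) = (3)·((-4)(-4) - (-5)(2)) - (-1)·((1)(-4) - (-5)(3)) + (-1)·((1)(2) - (-4)(3))
  = (3)(26) - (-1)(11) + (-1)(14)
  = 75
det(A) = 75 ≠ 0, so A is invertible.

Cofactors Cᵢⱼ = (-1)ⁱ⁺ʲ·Mᵢⱼ:
C = 
  [ 26, -11,  14]
  [ -6,  -9,  -9]
  [  1,  14, -11]

adj(A) = Cᵀ:
adj(A) = 
  [ 26,  -6,   1]
  [-11,  -9,  14]
  [ 14,  -9, -11]

A⁻¹ = (1/75) · adj(A):
A⁻¹ = 
  [ 26/75,  -2/25,   1/75]
  [-11/75,  -3/25,  14/75]
  [ 14/75,  -3/25, -11/75]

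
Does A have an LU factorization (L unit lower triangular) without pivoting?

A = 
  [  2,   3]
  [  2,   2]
Yes.
A[1,1] = 2 ≠ 0, so Gaussian elimination proceeds without a row swap: multiplier ℓ₂₁ = (2)/(2) = 1, and U[2,2] = 2 - (1)(3) = -1.
L = 
  [  1,   0]
  [  1,   1]
U = 
  [  2,   3]
  [  0,  -1]
Check row 2 of LU: [(1)(2), (1)(3) + (-1)] = [2, 2] = row 2 of A ✓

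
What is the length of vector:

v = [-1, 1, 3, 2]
3.873

||v||₂ = √((-1)² + (1)² + (3)² + (2)²) = √15 = 3.873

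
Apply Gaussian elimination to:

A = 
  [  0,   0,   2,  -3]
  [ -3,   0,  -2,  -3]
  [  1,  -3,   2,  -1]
Row operations:
Swap R1 ↔ R2
R3 → R3 + (1/3)·R1
Swap R2 ↔ R3

Resulting echelon form:
REF = 
  [ -3,   0,  -2,  -3]
  [  0,  -3, 4/3,  -2]
  [  0,   0,   2,  -3]

Rank = 3 (number of non-zero pivot rows).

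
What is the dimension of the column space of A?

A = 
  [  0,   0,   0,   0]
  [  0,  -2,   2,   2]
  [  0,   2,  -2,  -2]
Row reduce:
Swap R1 ↔ R2
R3 → R3 + (1)·R1
REF = 
  [  0,  -2,   2,   2]
  [  0,   0,   0,   0]
  [  0,   0,   0,   0]
Pivot columns: 2 → 1 pivot.
dim(Col(A)) = number of pivot columns = 1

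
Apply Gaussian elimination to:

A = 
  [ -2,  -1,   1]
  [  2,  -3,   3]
Row operations:
R2 → R2 + (1)·R1

Resulting echelon form:
REF = 
  [ -2,  -1,   1]
  [  0,  -4,   4]

Rank = 2 (number of non-zero pivot rows).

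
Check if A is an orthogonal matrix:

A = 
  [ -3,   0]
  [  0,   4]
No

AᵀA = 
  [  9,   0]
  [  0,  16]
≠ I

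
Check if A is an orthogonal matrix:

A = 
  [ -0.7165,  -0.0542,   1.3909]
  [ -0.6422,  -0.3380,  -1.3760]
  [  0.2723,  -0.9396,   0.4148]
No

AᵀA = 
  [  0.9999,   0,   0]
  [  0,   1,   0]
  [  0,   0,   4]
≠ I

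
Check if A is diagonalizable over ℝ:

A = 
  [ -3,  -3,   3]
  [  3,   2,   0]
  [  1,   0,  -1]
No

Characteristic polynomial: det(λI - A) = λ³ + 2λ² + λ + 9
By the rational root theorem any rational root is an integer dividing 9; none of those is a root, so p(λ) has no rational roots and hence (being an irreducible cubic) no repeated roots.
Discriminant of the cubic: Δ = -2151
Δ < 0 ⇒ one real eigenvalue and a complex-conjugate pair: λ ≈ -2.795, 0.3973 + 1.75i, 0.3973 - 1.75i
Has complex eigenvalues (not diagonalizable over ℝ).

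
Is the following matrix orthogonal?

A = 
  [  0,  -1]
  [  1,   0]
Yes

AᵀA = 
  [  1,   0]
  [  0,   1]
= I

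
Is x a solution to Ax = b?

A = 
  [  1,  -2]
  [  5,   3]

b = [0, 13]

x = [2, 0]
No

Ax = [2, 10] ≠ b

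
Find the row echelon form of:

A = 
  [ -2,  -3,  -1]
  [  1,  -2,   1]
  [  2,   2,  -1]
Row operations:
R2 → R2 + (1/2)·R1
R3 → R3 + (1)·R1
R3 → R3 - (2/7)·R2

Resulting echelon form:
REF = 
  [   -2,    -3,    -1]
  [    0,  -7/2,   1/2]
  [    0,     0, -15/7]

Rank = 3 (number of non-zero pivot rows).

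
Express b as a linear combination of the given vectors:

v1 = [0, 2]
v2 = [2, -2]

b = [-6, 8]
c1 = 1, c2 = -3

b = 1·v1 + -3·v2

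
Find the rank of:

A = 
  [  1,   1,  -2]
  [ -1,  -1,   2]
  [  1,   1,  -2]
rank(A) = 1

Row reduce:
R2 → R2 + (1)·R1
R3 → R3 - (1)·R1
REF = 
  [  1,   1,  -2]
  [  0,   0,   0]
  [  0,   0,   0]
Pivot columns: 1 → 1 pivot.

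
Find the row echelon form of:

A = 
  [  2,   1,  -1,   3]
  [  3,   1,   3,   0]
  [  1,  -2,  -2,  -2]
Row operations:
R2 → R2 - (3/2)·R1
R3 → R3 - (1/2)·R1
R3 → R3 - (5)·R2

Resulting echelon form:
REF = 
  [   2,    1,   -1,    3]
  [   0, -1/2,  9/2, -9/2]
  [   0,    0,  -24,   19]

Rank = 3 (number of non-zero pivot rows).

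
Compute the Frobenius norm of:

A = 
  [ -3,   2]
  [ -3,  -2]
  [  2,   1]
||A||_F = 5.568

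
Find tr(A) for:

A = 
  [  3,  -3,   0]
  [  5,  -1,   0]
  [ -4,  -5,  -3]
-1

tr(A) = 3 + -1 + -3 = -1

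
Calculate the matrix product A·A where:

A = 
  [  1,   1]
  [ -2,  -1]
A² = A·A:
A²[1,1] = (1)(1) + (1)(-2) = -1
A²[1,2] = (1)(1) + (1)(-1) = 0
A²[2,1] = (-2)(1) + (-1)(-2) = 0
A²[2,2] = (-2)(1) + (-1)(-1) = -1
A² = 
  [ -1,   0]
  [  0,  -1]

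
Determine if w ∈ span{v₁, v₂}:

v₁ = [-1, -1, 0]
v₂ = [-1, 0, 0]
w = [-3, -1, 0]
Yes

Form the augmented matrix and row-reduce:
[v₁|v₂|w] = 
  [ -1,  -1,  -3]
  [ -1,   0,  -1]
  [  0,   0,   0]
R2 → R2 - (1)·R1
REF = 
  [ -1,  -1,  -3]
  [  0,   1,   2]
  [  0,   0,   0]

No row of the form [0 0 | nonzero], so the system is consistent. Back-substitution gives c₁ = 1, c₂ = 2: w = (1)·v₁ + (2)·v₂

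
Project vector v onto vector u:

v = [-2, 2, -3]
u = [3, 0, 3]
proj_u(v) = [-5/2, 0, -5/2]

v·u = (-2)(3) + (2)(0) + (-3)(3) = -15
u·u = (3)² + (0)² + (3)² = 18
proj_u(v) = (v·u / u·u) × u = (-15/18) × u = (-5/6) × u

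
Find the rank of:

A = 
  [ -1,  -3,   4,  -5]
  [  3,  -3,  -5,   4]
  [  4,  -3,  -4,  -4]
rank(A) = 3

Row reduce:
R2 → R2 + (3)·R1
R3 → R3 + (4)·R1
R3 → R3 - (5/4)·R2
REF = 
  [   -1,    -3,     4,    -5]
  [    0,   -12,     7,   -11]
  [    0,     0,  13/4, -41/4]
Pivot columns: 1, 2, 3 → 3 pivots.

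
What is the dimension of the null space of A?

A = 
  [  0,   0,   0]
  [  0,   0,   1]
nullity(A) = 2

Row reduce:
Swap R1 ↔ R2
REF = 
  [  0,   0,   1]
  [  0,   0,   0]
Pivot columns: 3 → 1 pivot.
rank(A) = 1, so nullity(A) = 3 - 1 = 2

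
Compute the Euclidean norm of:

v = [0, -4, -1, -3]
5.099

||v||₂ = √((0)² + (-4)² + (-1)² + (-3)²) = √26 = 5.099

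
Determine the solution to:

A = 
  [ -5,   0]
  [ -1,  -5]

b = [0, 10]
x = [0, -2]

Row reduce the augmented matrix [A|b]:
R2 → R2 - (1/5)·R1
REF = 
  [ -5,   0,   0]
  [  0,  -5,  10]

Back-substitution:
x₂ = 10 / (-5) = -2
x₁ = (0 - (0)(-2)) / (-5) = 0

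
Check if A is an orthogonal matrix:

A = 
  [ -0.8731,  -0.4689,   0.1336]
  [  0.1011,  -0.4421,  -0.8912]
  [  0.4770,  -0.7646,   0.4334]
Yes

AᵀA = 
  [  1.0001,   0,   0]
  [  0,   0.9999,   0]
  [  0,   0,   0.9999]
≈ I (equal to I up to the 4-dp rounding of the entries)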